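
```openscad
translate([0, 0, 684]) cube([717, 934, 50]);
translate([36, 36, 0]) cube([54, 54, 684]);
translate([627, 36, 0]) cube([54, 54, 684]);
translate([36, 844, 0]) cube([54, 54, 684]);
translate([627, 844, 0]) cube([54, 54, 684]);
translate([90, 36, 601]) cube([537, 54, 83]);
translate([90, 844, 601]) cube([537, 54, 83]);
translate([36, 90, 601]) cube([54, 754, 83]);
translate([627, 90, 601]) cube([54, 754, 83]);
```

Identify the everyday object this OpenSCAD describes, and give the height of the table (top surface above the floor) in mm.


A table. The table height is 734 mm.

A 717×934×50 slab sits at z = 684 on four 54 mm square posts — a table. The top surface is at 684 + 50 = 734 mm.


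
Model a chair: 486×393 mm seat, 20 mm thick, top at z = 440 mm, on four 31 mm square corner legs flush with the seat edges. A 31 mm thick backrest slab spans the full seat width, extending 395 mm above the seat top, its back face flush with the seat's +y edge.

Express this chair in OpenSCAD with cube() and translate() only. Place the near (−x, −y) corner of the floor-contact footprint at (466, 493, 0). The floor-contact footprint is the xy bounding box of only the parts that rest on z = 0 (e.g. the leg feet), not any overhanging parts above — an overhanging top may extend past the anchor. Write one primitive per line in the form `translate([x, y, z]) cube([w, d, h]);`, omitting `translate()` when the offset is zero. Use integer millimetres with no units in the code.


translate([466, 493, 420]) cube([486, 393, 20]);
translate([466, 493, 0]) cube([31, 31, 420]);
translate([921, 493, 0]) cube([31, 31, 420]);
translate([466, 855, 0]) cube([31, 31, 420]);
translate([921, 855, 0]) cube([31, 31, 420]);
translate([466, 855, 440]) cube([486, 31, 395]);


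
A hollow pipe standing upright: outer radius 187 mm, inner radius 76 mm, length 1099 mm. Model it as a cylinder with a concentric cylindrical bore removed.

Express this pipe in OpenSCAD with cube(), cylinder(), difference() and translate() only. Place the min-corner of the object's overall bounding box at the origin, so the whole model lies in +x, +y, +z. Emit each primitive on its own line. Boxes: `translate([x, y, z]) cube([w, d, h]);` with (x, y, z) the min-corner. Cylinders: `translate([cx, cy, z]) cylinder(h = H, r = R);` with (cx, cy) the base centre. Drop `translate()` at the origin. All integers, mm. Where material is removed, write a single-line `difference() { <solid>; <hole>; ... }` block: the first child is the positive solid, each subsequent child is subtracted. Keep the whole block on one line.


difference() { translate([187, 187, 0]) cylinder(h = 1099, r = 187); translate([187, 187, 0]) cylinder(h = 1099, r = 76); }


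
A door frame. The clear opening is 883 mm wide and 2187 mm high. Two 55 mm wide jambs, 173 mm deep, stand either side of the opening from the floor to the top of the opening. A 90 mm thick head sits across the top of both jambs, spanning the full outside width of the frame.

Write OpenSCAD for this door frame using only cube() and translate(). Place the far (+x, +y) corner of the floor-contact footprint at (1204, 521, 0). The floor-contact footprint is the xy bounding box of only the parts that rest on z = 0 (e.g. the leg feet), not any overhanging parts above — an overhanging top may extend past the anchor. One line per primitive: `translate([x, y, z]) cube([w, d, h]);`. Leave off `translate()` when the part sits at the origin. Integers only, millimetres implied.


translate([211, 348, 0]) cube([55, 173, 2187]);
translate([1149, 348, 0]) cube([55, 173, 2187]);
translate([211, 348, 2187]) cube([993, 173, 90]);


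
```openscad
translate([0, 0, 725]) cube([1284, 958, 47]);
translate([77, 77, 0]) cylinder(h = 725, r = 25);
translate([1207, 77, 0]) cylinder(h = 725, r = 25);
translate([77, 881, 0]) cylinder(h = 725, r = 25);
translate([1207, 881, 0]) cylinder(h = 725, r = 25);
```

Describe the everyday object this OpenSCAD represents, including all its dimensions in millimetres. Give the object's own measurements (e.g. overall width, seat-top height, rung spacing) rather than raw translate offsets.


A rectangular dining table. The top is 1284×958×47 mm with its upper surface at z = 772 mm. It stands on four round legs of 50 mm diameter, each leg's bounding box inset 52 mm from the nearest pair of top edges, running from the floor to the underside of the top.


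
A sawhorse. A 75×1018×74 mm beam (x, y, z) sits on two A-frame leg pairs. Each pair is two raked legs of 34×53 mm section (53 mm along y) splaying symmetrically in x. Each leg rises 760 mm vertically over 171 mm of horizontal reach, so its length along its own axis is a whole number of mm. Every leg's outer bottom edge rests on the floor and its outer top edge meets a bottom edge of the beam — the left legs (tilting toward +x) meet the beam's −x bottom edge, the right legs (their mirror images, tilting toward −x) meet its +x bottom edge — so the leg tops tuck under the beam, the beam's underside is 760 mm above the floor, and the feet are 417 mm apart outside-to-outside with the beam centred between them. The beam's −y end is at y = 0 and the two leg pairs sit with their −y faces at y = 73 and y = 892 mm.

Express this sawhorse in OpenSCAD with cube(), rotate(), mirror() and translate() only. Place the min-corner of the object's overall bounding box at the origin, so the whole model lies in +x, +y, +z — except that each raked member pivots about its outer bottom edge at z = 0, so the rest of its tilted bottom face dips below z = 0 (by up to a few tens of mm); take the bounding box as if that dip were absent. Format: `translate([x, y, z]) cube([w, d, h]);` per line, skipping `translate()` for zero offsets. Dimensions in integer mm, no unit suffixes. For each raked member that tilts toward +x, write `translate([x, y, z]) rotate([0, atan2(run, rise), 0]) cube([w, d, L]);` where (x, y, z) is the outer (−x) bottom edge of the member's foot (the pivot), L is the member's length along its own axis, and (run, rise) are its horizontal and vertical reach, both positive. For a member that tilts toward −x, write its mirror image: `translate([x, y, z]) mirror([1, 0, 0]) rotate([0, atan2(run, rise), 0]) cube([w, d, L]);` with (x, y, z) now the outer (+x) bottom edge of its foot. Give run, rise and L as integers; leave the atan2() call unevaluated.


translate([171, 0, 760]) cube([75, 1018, 74]);
translate([0, 73, 0]) rotate([0, atan2(171, 760), 0]) cube([34, 53, 779]);
translate([417, 73, 0]) mirror([1, 0, 0]) rotate([0, atan2(171, 760), 0]) cube([34, 53, 779]);
translate([0, 892, 0]) rotate([0, atan2(171, 760), 0]) cube([34, 53, 779]);
translate([417, 892, 0]) mirror([1, 0, 0]) rotate([0, atan2(171, 760), 0]) cube([34, 53, 779]);


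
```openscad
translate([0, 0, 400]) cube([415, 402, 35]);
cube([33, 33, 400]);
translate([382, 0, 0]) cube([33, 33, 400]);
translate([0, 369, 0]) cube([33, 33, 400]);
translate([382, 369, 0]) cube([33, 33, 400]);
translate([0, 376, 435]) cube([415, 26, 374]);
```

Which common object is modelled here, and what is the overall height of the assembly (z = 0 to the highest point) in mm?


A chair. The overall height is 809 mm.

A slab on four corner posts with a tall panel at the back — a chair. The seat slab sits at z = 400 with thickness 35, and the 374 mm backrest starts at the seat top, so the overall height is 400 + 35 + 374 = 809 mm.


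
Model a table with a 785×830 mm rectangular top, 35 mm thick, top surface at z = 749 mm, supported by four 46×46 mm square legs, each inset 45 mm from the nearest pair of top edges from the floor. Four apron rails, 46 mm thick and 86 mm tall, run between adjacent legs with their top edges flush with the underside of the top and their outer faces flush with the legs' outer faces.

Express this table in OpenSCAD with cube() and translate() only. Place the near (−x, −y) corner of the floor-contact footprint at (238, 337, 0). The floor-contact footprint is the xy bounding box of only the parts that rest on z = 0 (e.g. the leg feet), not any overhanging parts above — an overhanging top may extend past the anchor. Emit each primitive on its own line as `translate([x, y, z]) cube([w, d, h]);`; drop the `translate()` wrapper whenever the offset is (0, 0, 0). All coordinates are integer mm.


translate([193, 292, 714]) cube([785, 830, 35]);
translate([238, 337, 0]) cube([46, 46, 714]);
translate([887, 337, 0]) cube([46, 46, 714]);
translate([238, 1031, 0]) cube([46, 46, 714]);
translate([887, 1031, 0]) cube([46, 46, 714]);
translate([284, 337, 628]) cube([603, 46, 86]);
translate([284, 1031, 628]) cube([603, 46, 86]);
translate([238, 383, 628]) cube([46, 648, 86]);
translate([887, 383, 628]) cube([46, 648, 86]);


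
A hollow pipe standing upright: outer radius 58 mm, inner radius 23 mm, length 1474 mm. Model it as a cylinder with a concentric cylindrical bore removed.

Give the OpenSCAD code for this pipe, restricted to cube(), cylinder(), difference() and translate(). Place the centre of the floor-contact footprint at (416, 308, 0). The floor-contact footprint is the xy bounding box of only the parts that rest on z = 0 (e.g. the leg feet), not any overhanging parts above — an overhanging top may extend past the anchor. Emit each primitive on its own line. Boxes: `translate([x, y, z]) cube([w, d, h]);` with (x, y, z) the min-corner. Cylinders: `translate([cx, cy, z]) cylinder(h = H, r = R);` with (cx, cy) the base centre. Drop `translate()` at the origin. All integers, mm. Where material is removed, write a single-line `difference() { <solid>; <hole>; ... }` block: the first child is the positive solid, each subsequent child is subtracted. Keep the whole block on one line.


difference() { translate([416, 308, 0]) cylinder(h = 1474, r = 58); translate([416, 308, 0]) cylinder(h = 1474, r = 23); }


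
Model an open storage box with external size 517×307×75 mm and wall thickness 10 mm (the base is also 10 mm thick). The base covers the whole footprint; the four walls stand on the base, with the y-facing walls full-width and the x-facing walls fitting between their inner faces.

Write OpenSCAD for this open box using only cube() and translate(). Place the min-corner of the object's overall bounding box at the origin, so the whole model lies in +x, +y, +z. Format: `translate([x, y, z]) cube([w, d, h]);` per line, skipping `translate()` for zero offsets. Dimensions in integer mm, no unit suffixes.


cube([517, 307, 10]);
translate([0, 0, 10]) cube([517, 10, 65]);
translate([0, 297, 10]) cube([517, 10, 65]);
translate([0, 10, 10]) cube([10, 287, 65]);
translate([507, 10, 10]) cube([10, 287, 65]);


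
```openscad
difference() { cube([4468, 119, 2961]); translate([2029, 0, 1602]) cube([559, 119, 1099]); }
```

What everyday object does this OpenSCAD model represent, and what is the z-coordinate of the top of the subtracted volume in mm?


A wall with a window opening. The window head height is 2701 mm.

A wall with a rectangular opening subtracted — a window. Sill at z = 1602, opening 1099 mm tall, so the head is at 1602 + 1099 = 2701 mm.


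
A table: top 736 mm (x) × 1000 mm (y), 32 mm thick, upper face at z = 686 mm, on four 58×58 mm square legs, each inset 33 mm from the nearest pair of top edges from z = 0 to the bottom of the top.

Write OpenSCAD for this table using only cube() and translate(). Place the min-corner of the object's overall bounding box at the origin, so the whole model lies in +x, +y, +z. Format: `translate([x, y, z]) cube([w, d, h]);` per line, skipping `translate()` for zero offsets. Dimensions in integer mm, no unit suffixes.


translate([0, 0, 654]) cube([736, 1000, 32]);
translate([33, 33, 0]) cube([58, 58, 654]);
translate([645, 33, 0]) cube([58, 58, 654]);
translate([33, 909, 0]) cube([58, 58, 654]);
translate([645, 909, 0]) cube([58, 58, 654]);


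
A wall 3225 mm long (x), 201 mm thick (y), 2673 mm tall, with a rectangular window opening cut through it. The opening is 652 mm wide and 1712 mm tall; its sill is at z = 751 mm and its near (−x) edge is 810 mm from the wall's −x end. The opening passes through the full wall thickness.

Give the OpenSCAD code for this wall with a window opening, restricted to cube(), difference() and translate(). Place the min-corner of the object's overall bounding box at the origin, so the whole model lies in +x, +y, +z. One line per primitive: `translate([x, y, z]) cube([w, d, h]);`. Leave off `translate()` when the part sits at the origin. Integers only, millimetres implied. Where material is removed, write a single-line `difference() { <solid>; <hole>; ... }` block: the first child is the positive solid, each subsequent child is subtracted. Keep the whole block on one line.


difference() { cube([3225, 201, 2673]); translate([810, 0, 751]) cube([652, 201, 1712]); }


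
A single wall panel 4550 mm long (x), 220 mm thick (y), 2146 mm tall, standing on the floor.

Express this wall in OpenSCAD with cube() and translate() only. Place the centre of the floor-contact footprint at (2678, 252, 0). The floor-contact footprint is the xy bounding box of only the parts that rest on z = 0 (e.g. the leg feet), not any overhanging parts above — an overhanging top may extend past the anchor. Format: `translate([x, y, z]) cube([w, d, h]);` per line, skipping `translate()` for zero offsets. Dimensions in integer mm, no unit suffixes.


translate([403, 142, 0]) cube([4550, 220, 2146]);


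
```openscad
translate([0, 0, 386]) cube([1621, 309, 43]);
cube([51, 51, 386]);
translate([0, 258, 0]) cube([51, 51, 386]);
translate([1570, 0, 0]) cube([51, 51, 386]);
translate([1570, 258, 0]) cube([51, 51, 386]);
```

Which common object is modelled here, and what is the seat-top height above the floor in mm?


A bench. The seat-top height is 429 mm.

A long slab on four corner posts — a bench. The slab sits at z = 386 with thickness 43, so the top is 386 + 43 = 429 mm.


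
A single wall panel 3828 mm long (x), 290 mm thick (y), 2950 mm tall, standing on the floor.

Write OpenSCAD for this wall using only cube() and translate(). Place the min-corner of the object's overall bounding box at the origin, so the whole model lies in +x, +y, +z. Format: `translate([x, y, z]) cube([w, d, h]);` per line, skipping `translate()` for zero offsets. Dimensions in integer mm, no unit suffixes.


cube([3828, 290, 2950]);


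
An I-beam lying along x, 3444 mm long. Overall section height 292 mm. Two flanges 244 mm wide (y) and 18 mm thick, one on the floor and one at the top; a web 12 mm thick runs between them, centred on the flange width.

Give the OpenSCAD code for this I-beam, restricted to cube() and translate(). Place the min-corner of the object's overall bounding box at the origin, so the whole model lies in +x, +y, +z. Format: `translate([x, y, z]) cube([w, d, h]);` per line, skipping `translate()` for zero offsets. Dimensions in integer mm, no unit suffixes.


cube([3444, 244, 18]);
translate([0, 116, 18]) cube([3444, 12, 256]);
translate([0, 0, 274]) cube([3444, 244, 18]);


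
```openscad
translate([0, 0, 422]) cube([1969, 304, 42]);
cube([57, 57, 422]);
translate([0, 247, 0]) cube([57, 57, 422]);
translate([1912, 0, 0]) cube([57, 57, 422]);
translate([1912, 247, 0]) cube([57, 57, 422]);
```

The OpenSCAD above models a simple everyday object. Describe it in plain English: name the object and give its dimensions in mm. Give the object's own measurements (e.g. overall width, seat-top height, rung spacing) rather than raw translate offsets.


A bench: a 1969×304 mm seat slab, 42 mm thick, top at z = 464 mm, on four 57×57 mm square legs flush with the seat corners and standing on z = 0.


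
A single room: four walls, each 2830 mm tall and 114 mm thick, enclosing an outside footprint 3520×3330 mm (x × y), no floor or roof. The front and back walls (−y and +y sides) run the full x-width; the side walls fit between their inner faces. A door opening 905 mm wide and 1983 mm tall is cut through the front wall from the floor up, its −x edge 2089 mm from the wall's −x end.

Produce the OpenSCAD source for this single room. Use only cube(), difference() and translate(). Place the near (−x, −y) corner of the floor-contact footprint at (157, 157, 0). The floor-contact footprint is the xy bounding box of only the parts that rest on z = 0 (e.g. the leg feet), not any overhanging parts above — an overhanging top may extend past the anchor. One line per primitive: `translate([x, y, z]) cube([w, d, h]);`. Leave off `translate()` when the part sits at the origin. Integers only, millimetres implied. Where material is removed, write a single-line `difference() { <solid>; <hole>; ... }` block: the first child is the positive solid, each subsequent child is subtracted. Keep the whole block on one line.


difference() { translate([157, 157, 0]) cube([3520, 114, 2830]); translate([2246, 157, 0]) cube([905, 114, 1983]); }
translate([157, 3373, 0]) cube([3520, 114, 2830]);
translate([157, 271, 0]) cube([114, 3102, 2830]);
translate([3563, 271, 0]) cube([114, 3102, 2830]);


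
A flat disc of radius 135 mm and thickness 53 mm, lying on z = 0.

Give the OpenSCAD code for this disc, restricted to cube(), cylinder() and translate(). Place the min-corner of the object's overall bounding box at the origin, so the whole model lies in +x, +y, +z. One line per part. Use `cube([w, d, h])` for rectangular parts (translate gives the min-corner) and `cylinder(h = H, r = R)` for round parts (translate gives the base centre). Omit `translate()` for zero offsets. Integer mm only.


translate([135, 135, 0]) cylinder(h = 53, r = 135);


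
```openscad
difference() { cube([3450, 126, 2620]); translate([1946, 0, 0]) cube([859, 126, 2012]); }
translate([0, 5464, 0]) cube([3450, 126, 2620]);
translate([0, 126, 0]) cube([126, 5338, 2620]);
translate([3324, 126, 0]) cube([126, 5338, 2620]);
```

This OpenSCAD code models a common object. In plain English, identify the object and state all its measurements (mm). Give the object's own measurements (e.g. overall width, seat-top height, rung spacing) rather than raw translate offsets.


A single room: four walls, each 2620 mm tall and 126 mm thick, enclosing an outside footprint 3450×5590 mm (x × y), no floor or roof. The front and back walls (−y and +y sides) run the full x-width; the side walls fit between their inner faces. A door opening 859 mm wide and 2012 mm tall is cut through the front wall from the floor up, its −x edge 1946 mm from the wall's −x end.


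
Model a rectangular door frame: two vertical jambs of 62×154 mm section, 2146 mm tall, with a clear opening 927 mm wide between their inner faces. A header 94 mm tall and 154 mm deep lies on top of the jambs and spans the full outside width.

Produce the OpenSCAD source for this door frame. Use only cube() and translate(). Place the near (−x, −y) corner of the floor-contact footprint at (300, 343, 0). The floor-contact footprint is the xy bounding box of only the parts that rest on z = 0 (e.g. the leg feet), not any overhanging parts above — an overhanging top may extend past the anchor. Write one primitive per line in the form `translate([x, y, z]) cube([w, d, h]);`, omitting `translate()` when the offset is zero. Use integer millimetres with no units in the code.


translate([300, 343, 0]) cube([62, 154, 2146]);
translate([1289, 343, 0]) cube([62, 154, 2146]);
translate([300, 343, 2146]) cube([1051, 154, 94]);


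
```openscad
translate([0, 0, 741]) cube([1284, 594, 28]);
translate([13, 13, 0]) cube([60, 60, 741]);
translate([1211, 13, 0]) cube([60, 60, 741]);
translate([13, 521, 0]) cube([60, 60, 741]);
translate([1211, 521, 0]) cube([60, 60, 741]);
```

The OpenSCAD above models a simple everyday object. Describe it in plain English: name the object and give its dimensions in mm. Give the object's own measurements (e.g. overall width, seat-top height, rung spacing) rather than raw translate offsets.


A rectangular dining table. The top is 1284×594×28 mm with its upper surface at z = 769 mm. It stands on four 60×60 mm square legs, each inset 13 mm from the nearest pair of top edges, running from the floor to the underside of the top.


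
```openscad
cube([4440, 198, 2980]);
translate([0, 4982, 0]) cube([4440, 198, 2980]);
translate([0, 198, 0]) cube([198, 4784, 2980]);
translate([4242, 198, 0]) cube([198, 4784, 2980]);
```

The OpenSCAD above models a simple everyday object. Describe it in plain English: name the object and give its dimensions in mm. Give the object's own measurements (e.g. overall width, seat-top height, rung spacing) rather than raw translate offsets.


The wall frame of a small rectangular building: four walls, each 2980 mm tall and 198 mm thick, enclosing a footprint 4440 mm (x) by 5180 mm (y) outside-to-outside, with no floor or roof. The front and back walls (the −y and +y sides) span the full width; the two side walls fit between them.


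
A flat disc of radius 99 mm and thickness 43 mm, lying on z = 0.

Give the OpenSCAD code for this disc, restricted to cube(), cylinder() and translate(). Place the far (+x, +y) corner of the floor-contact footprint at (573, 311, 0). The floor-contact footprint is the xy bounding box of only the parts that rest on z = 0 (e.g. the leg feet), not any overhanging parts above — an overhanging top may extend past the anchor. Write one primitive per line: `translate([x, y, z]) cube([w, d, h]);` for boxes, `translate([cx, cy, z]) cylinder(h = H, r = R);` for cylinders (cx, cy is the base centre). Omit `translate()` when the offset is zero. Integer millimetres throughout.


translate([474, 212, 0]) cylinder(h = 43, r = 99);


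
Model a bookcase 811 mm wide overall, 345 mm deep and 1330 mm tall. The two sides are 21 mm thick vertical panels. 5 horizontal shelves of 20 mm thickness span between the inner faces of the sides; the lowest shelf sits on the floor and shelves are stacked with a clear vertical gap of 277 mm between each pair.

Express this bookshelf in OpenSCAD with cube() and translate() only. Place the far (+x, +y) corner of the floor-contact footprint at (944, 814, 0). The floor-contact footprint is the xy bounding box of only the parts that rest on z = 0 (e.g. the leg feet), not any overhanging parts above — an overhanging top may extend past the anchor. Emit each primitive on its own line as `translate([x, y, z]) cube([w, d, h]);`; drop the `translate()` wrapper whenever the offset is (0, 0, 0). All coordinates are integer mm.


translate([133, 469, 0]) cube([21, 345, 1330]);
translate([923, 469, 0]) cube([21, 345, 1330]);
translate([154, 469, 0]) cube([769, 345, 20]);
translate([154, 469, 297]) cube([769, 345, 20]);
translate([154, 469, 594]) cube([769, 345, 20]);
translate([154, 469, 891]) cube([769, 345, 20]);
translate([154, 469, 1188]) cube([769, 345, 20]);


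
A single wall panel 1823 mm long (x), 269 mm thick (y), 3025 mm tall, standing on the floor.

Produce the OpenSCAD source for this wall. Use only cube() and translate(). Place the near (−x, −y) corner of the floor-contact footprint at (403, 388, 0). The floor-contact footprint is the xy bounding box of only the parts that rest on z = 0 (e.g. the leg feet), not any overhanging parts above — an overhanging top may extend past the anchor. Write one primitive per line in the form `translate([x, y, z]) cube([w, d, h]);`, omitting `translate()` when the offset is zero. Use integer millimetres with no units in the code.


translate([403, 388, 0]) cube([1823, 269, 3025]);


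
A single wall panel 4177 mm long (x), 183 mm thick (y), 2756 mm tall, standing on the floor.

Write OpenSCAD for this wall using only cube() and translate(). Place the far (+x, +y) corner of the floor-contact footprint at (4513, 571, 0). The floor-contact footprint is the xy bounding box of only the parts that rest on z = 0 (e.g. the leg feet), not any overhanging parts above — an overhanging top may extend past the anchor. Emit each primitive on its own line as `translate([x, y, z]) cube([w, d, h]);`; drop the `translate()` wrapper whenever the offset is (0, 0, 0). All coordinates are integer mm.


translate([336, 388, 0]) cube([4177, 183, 2756]);


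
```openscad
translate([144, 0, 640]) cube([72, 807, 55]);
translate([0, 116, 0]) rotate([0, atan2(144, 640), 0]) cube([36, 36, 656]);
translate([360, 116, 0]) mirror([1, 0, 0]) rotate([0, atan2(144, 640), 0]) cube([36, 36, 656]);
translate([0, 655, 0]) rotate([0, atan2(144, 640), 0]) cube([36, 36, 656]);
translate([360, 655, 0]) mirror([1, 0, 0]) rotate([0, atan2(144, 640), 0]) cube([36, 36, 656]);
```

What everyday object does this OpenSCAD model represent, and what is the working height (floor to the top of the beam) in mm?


A sawhorse. The overall height is 695 mm.

A beam across two mirrored pairs of raked legs — a sawhorse. The beam's underside is at z = 640 (matching the legs' vertical rise in atan2(144, 640)) and the beam is 55 mm tall, so its top is at 640 + 55 = 695 mm. The raked legs top out at the beam's underside, so that is the highest point.


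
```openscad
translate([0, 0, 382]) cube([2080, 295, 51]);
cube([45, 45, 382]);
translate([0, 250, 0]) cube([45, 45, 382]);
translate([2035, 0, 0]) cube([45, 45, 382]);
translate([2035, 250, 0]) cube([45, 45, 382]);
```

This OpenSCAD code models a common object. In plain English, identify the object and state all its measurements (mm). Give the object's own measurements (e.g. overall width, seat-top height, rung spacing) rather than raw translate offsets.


A long wooden bench with a 2080 mm (x) × 295 mm (y) seat, 51 mm thick, its top surface 433 mm above the floor. Four 45 mm square legs at the seat corners, flush with the edges, run from z = 0 to the seat underside.


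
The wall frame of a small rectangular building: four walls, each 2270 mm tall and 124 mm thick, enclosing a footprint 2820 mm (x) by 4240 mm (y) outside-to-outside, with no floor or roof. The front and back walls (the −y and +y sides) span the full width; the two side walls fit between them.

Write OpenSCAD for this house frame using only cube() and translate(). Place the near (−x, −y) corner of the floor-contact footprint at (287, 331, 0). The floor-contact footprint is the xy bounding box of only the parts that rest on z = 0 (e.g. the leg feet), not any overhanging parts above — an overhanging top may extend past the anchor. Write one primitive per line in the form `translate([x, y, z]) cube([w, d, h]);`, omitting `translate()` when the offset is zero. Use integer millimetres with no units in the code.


translate([287, 331, 0]) cube([2820, 124, 2270]);
translate([287, 4447, 0]) cube([2820, 124, 2270]);
translate([287, 455, 0]) cube([124, 3992, 2270]);
translate([2983, 455, 0]) cube([124, 3992, 2270]);


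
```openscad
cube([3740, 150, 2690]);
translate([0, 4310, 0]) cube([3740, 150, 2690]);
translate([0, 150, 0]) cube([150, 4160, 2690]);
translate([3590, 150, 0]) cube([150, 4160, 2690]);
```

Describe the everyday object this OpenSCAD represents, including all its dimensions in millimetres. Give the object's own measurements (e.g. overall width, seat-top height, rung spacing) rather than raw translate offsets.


The wall frame of a small rectangular building: four walls, each 2690 mm tall and 150 mm thick, enclosing a footprint 3740 mm (x) by 4460 mm (y) outside-to-outside, with no floor or roof. The front and back walls (the −y and +y sides) span the full width; the two side walls fit between them.


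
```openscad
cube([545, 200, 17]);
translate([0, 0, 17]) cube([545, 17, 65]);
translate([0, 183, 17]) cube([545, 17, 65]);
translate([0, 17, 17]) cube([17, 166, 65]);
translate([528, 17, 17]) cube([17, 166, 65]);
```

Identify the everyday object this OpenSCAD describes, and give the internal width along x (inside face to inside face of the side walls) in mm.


An open box. The internal width is 511 mm.

A 545×200 base slab with four walls standing on it — an open box. The base is 545 mm wide and the walls are 17 mm thick, so the internal width is 545 − 2 × 17 = 511 mm.


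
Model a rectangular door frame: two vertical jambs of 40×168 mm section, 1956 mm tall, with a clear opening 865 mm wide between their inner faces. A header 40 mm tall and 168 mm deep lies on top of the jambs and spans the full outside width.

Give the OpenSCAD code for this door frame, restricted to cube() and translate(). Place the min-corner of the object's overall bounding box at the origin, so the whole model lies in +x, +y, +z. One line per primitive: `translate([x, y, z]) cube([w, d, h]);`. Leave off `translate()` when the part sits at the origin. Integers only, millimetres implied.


cube([40, 168, 1956]);
translate([905, 0, 0]) cube([40, 168, 1956]);
translate([0, 0, 1956]) cube([945, 168, 40]);


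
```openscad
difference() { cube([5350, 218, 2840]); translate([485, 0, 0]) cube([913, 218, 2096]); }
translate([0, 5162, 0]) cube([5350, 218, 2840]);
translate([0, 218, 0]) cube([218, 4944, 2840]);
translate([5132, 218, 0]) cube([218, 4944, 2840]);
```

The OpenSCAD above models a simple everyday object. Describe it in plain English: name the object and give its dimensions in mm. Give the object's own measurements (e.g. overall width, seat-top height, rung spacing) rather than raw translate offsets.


A single room: four walls, each 2840 mm tall and 218 mm thick, enclosing an outside footprint 5350×5380 mm (x × y), no floor or roof. The front and back walls (−y and +y sides) run the full x-width; the side walls fit between their inner faces. A door opening 913 mm wide and 2096 mm tall is cut through the front wall from the floor up, its −x edge 485 mm from the wall's −x end.


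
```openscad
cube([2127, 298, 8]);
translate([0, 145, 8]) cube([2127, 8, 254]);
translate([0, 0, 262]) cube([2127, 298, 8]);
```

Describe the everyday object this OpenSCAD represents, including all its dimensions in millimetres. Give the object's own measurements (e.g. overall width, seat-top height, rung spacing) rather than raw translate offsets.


An I-beam lying along x, 2127 mm long. Overall section height 270 mm. Two flanges 298 mm wide (y) and 8 mm thick, one on the floor and one at the top; a web 8 mm thick runs between them, centred on the flange width.


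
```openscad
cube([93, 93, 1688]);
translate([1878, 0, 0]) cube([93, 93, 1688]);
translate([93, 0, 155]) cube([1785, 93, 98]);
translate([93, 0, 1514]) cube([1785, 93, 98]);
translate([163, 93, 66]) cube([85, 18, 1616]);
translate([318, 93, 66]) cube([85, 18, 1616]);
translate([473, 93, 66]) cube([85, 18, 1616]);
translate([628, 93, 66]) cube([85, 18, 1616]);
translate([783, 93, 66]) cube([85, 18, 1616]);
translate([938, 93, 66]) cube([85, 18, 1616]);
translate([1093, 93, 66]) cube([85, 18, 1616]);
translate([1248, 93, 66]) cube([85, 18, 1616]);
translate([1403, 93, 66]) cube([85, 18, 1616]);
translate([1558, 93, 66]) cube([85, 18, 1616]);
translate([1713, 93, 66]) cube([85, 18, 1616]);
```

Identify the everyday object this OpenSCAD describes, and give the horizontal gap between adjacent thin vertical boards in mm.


A fence section. The picket gap is 70 mm.

Two posts, two rails, 11 pickets — a fence section. Span 1785 mm holds 11 pickets of 85 mm with 12 equal gaps: ⌊(1785 − 11·85) / 12⌋ = 70 mm.


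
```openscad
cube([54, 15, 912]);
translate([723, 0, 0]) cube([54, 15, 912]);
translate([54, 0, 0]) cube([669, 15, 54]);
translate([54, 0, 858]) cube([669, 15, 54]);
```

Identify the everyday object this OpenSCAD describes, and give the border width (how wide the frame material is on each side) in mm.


A picture frame. The border width is 54 mm.

Four thin pieces enclosing a rectangular opening — a picture frame. The two full-height stiles are 912 mm tall; the top rail sits at z = 858 and is 54 mm tall, so the border above the opening is 912 − 858 = 54 mm, matching the stile x-width.


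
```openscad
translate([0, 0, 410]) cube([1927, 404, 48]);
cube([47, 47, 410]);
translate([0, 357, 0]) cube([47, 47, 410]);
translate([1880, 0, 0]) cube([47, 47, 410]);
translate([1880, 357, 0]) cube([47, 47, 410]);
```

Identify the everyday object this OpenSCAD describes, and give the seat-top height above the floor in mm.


A bench. The seat-top height is 458 mm.

A long slab on four corner posts — a bench. The slab sits at z = 410 with thickness 48, so the top is 410 + 48 = 458 mm.


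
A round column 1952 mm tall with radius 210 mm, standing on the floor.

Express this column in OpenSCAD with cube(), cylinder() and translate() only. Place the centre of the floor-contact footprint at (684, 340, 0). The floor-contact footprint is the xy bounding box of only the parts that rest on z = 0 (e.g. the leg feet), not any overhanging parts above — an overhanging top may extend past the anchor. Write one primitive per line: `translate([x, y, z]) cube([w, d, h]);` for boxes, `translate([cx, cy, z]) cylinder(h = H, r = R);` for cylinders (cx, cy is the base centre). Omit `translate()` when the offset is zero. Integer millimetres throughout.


translate([684, 340, 0]) cylinder(h = 1952, r = 210);


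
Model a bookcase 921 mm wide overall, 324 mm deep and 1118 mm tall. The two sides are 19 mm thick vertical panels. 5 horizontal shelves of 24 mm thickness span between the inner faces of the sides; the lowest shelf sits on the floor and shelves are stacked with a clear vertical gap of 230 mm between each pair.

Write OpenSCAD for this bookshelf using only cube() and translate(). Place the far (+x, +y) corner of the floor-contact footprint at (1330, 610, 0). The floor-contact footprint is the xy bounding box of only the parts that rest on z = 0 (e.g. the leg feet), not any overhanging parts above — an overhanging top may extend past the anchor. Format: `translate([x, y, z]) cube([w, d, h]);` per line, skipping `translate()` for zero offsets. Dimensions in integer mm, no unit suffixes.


translate([409, 286, 0]) cube([19, 324, 1118]);
translate([1311, 286, 0]) cube([19, 324, 1118]);
translate([428, 286, 0]) cube([883, 324, 24]);
translate([428, 286, 254]) cube([883, 324, 24]);
translate([428, 286, 508]) cube([883, 324, 24]);
translate([428, 286, 762]) cube([883, 324, 24]);
translate([428, 286, 1016]) cube([883, 324, 24]);


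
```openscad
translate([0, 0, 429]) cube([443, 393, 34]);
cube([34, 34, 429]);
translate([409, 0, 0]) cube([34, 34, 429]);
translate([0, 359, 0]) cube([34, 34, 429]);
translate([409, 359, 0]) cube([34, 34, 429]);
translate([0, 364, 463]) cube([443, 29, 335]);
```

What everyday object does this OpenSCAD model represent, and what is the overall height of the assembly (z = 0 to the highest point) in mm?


A chair. The overall height is 798 mm.

A slab on four corner posts with a tall panel at the back — a chair. The seat slab sits at z = 429 with thickness 34, and the 335 mm backrest starts at the seat top, so the overall height is 429 + 34 + 335 = 798 mm.


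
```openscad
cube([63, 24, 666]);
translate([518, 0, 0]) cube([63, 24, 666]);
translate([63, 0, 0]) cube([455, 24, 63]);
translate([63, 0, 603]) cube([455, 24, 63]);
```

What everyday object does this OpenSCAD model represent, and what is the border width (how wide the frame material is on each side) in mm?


A picture frame. The border width is 63 mm.

Four thin pieces enclosing a rectangular opening — a picture frame. The two full-height stiles are 666 mm tall; the top rail sits at z = 603 and is 63 mm tall, so the border above the opening is 666 − 603 = 63 mm, matching the stile x-width.


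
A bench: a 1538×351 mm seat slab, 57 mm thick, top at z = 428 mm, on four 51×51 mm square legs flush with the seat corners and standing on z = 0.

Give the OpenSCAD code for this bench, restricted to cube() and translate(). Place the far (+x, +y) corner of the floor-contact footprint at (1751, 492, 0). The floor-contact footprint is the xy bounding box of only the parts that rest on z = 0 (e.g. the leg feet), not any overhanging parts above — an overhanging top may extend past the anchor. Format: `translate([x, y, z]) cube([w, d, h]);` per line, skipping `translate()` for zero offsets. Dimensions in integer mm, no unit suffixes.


// leg_h = 428 − 57 = 371
translate([213, 141, 371]) cube([1538, 351, 57]);
translate([213, 141, 0]) cube([51, 51, 371]);
translate([213, 441, 0]) cube([51, 51, 371]);
translate([1700, 141, 0]) cube([51, 51, 371]);
translate([1700, 441, 0]) cube([51, 51, 371]);


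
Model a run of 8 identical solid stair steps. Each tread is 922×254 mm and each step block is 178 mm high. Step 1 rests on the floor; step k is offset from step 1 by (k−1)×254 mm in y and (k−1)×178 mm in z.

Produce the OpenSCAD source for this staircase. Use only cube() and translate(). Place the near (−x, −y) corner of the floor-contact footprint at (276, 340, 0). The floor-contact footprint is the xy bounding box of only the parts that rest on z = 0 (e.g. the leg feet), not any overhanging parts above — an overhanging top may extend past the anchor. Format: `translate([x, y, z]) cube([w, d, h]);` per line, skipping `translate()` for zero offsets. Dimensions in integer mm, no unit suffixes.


translate([276, 340, 0]) cube([922, 254, 178]);
translate([276, 594, 178]) cube([922, 254, 178]);
translate([276, 848, 356]) cube([922, 254, 178]);
translate([276, 1102, 534]) cube([922, 254, 178]);
translate([276, 1356, 712]) cube([922, 254, 178]);
translate([276, 1610, 890]) cube([922, 254, 178]);
translate([276, 1864, 1068]) cube([922, 254, 178]);
translate([276, 2118, 1246]) cube([922, 254, 178]);


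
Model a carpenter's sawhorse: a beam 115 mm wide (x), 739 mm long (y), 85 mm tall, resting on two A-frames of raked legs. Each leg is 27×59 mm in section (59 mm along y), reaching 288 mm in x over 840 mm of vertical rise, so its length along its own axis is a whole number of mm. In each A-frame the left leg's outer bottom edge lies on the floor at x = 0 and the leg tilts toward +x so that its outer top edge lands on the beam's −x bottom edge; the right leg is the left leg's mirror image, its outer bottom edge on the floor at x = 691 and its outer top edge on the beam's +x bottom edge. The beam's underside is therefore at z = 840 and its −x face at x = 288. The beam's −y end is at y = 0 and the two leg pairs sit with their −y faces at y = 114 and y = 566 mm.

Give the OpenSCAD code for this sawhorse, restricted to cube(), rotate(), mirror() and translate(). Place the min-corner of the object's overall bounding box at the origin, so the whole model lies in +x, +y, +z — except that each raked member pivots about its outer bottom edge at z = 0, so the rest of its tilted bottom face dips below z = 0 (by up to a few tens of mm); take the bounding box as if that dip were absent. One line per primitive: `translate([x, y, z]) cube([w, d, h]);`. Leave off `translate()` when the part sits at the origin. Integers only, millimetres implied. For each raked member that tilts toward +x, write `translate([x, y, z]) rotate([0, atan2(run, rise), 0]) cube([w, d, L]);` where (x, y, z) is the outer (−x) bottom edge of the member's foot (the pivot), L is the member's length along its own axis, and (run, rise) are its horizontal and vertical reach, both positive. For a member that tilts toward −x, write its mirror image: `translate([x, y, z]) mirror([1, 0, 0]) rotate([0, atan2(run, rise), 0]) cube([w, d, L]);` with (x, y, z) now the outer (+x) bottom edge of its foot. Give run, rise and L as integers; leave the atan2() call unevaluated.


translate([288, 0, 840]) cube([115, 739, 85]);
translate([0, 114, 0]) rotate([0, atan2(288, 840), 0]) cube([27, 59, 888]);
translate([691, 114, 0]) mirror([1, 0, 0]) rotate([0, atan2(288, 840), 0]) cube([27, 59, 888]);
translate([0, 566, 0]) rotate([0, atan2(288, 840), 0]) cube([27, 59, 888]);
translate([691, 566, 0]) mirror([1, 0, 0]) rotate([0, atan2(288, 840), 0]) cube([27, 59, 888]);


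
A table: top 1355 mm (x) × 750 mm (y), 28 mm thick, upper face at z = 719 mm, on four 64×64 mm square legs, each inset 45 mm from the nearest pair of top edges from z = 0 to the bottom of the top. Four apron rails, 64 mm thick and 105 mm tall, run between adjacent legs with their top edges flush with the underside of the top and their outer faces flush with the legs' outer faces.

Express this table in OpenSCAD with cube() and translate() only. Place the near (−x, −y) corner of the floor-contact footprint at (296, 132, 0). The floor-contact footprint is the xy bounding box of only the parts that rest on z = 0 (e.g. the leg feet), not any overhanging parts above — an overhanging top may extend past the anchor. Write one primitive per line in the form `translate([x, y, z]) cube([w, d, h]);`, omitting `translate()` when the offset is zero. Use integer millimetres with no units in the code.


translate([251, 87, 691]) cube([1355, 750, 28]);
translate([296, 132, 0]) cube([64, 64, 691]);
translate([1497, 132, 0]) cube([64, 64, 691]);
translate([296, 728, 0]) cube([64, 64, 691]);
translate([1497, 728, 0]) cube([64, 64, 691]);
translate([360, 132, 586]) cube([1137, 64, 105]);
translate([360, 728, 586]) cube([1137, 64, 105]);
translate([296, 196, 586]) cube([64, 532, 105]);
translate([1497, 196, 586]) cube([64, 532, 105]);
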